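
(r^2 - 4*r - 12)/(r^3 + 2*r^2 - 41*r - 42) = (r + 2)/(r^2 + 8*r + 7)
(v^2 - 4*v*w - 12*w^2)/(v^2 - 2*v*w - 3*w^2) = (-v^2 + 4*v*w + 12*w^2)/(-v^2 + 2*v*w + 3*w^2)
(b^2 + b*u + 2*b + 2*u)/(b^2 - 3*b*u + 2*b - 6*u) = (-b - u)/(-b + 3*u)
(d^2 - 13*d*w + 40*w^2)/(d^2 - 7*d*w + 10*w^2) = (-d + 8*w)/(-d + 2*w)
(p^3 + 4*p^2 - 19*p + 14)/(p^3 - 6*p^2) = (p^3 + 4*p^2 - 19*p + 14)/(p^2*(p - 6))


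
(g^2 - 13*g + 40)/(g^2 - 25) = (g - 8)/(g + 5)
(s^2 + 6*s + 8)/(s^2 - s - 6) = (s + 4)/(s - 3)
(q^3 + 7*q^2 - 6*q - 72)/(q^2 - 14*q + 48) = (q^3 + 7*q^2 - 6*q - 72)/(q^2 - 14*q + 48)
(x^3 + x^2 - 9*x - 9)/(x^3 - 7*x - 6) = (x + 3)/(x + 2)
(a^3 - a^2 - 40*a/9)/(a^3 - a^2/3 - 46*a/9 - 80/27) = 3*a/(3*a + 2)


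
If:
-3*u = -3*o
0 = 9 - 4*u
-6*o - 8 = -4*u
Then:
No Solution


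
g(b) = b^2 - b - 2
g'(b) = 2*b - 1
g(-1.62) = 2.24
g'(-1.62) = -4.24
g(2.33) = 1.10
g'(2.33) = 3.66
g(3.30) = 5.59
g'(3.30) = 5.60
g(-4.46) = 22.35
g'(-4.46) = -9.92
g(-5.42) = 32.80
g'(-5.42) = -11.84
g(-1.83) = 3.18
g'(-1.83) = -4.66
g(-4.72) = 25.00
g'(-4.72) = -10.44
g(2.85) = 3.27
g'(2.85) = 4.70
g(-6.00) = 40.00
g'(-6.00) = -13.00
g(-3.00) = 10.00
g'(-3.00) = -7.00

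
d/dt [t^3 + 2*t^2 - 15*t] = 3*t^2 + 4*t - 15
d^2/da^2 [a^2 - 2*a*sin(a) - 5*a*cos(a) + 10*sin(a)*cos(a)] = 2*a*sin(a) + 5*a*cos(a) + 10*sin(a) - 20*sin(2*a) - 4*cos(a) + 2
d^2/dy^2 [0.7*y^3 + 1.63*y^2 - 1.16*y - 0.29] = 4.2*y + 3.26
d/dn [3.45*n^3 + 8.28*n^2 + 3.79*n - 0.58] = 10.35*n^2 + 16.56*n + 3.79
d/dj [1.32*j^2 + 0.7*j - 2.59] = 2.64*j + 0.7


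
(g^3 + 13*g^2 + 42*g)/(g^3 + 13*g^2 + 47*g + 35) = g*(g + 6)/(g^2 + 6*g + 5)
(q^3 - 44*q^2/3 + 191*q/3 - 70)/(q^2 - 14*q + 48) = (3*q^2 - 26*q + 35)/(3*(q - 8))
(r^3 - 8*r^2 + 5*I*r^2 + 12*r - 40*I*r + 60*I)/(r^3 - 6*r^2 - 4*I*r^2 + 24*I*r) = (r^2 + r*(-2 + 5*I) - 10*I)/(r*(r - 4*I))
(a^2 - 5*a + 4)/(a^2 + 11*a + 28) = (a^2 - 5*a + 4)/(a^2 + 11*a + 28)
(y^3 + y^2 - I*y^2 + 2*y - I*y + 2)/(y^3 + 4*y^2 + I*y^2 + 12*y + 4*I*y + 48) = (y^3 + y^2*(1 - I) + y*(2 - I) + 2)/(y^3 + y^2*(4 + I) + 4*y*(3 + I) + 48)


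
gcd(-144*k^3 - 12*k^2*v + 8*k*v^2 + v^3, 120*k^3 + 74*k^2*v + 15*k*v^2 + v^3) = 6*k + v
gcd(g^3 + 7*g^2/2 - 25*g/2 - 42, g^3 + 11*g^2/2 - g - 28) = g + 4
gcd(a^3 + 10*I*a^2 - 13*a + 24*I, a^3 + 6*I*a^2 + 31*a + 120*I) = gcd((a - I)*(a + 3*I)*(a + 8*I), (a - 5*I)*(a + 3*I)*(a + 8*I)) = a^2 + 11*I*a - 24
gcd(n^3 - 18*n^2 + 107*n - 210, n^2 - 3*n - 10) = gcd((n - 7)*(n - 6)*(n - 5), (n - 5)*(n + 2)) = n - 5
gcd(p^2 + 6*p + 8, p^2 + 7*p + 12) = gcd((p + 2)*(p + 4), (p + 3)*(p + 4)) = p + 4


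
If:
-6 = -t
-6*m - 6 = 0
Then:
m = -1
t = 6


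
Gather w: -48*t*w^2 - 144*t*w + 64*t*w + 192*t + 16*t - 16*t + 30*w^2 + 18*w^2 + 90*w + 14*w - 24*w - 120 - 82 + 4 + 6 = 192*t + w^2*(48 - 48*t) + w*(80 - 80*t) - 192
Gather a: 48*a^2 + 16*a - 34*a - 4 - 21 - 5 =48*a^2 - 18*a - 30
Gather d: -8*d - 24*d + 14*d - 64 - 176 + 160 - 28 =-18*d - 108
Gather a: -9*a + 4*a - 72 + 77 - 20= -5*a - 15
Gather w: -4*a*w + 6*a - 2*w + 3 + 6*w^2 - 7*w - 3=6*a + 6*w^2 + w*(-4*a - 9)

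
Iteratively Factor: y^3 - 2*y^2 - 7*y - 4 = (y + 1)*(y^2 - 3*y - 4) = (y - 4)*(y + 1)*(y + 1)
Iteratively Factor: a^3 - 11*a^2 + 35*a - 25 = (a - 5)*(a^2 - 6*a + 5) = (a - 5)*(a - 1)*(a - 5)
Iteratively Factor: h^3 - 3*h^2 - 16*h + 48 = (h + 4)*(h^2 - 7*h + 12) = (h - 4)*(h + 4)*(h - 3)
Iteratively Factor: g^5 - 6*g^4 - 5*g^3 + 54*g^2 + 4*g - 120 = (g - 2)*(g^4 - 4*g^3 - 13*g^2 + 28*g + 60) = (g - 2)*(g + 2)*(g^3 - 6*g^2 - g + 30) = (g - 3)*(g - 2)*(g + 2)*(g^2 - 3*g - 10) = (g - 5)*(g - 3)*(g - 2)*(g + 2)*(g + 2)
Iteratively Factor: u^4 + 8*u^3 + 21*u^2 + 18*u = (u + 3)*(u^3 + 5*u^2 + 6*u) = u*(u + 3)*(u^2 + 5*u + 6) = u*(u + 3)^2*(u + 2)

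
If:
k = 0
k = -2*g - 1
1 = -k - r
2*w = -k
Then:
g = -1/2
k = 0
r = -1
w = 0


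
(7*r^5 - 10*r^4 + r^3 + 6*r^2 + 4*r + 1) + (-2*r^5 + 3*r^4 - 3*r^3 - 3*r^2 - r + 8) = 5*r^5 - 7*r^4 - 2*r^3 + 3*r^2 + 3*r + 9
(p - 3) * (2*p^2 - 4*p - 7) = 2*p^3 - 10*p^2 + 5*p + 21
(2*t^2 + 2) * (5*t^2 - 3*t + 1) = 10*t^4 - 6*t^3 + 12*t^2 - 6*t + 2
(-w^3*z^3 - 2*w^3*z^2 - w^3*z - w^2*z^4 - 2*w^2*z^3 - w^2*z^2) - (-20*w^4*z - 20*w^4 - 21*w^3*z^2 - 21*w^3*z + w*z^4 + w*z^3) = 20*w^4*z + 20*w^4 - w^3*z^3 + 19*w^3*z^2 + 20*w^3*z - w^2*z^4 - 2*w^2*z^3 - w^2*z^2 - w*z^4 - w*z^3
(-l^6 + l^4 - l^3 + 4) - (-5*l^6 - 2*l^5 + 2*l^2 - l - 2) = 4*l^6 + 2*l^5 + l^4 - l^3 - 2*l^2 + l + 6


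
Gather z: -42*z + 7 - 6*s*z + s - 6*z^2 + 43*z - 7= s - 6*z^2 + z*(1 - 6*s)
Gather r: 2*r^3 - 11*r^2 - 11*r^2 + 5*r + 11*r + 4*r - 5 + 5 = 2*r^3 - 22*r^2 + 20*r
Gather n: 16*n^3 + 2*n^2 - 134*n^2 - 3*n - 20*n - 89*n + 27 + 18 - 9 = 16*n^3 - 132*n^2 - 112*n + 36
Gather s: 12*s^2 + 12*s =12*s^2 + 12*s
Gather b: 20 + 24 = 44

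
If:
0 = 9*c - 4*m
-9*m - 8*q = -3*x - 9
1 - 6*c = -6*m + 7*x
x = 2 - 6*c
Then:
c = 26/99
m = 13/22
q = 109/176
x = 14/33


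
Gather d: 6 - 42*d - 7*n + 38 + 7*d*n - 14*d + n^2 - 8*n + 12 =d*(7*n - 56) + n^2 - 15*n + 56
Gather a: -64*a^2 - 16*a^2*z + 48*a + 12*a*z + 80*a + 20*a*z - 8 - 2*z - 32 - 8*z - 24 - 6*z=a^2*(-16*z - 64) + a*(32*z + 128) - 16*z - 64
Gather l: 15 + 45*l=45*l + 15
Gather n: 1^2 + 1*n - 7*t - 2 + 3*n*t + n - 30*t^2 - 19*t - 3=n*(3*t + 2) - 30*t^2 - 26*t - 4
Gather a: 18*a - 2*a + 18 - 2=16*a + 16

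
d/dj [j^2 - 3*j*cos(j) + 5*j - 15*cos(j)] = 3*j*sin(j) + 2*j + 15*sin(j) - 3*cos(j) + 5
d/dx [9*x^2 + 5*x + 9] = 18*x + 5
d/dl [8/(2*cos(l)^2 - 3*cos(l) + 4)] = 8*(4*cos(l) - 3)*sin(l)/(-3*cos(l) + cos(2*l) + 5)^2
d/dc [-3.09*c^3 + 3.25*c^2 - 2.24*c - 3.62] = -9.27*c^2 + 6.5*c - 2.24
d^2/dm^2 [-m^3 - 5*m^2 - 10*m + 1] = -6*m - 10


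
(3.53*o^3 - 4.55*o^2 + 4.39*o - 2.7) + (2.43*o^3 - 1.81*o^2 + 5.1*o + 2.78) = 5.96*o^3 - 6.36*o^2 + 9.49*o + 0.0799999999999996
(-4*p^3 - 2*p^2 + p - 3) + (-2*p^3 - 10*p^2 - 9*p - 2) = -6*p^3 - 12*p^2 - 8*p - 5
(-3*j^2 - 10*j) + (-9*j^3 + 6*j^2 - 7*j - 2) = -9*j^3 + 3*j^2 - 17*j - 2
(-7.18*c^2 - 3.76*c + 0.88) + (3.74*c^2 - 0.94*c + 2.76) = -3.44*c^2 - 4.7*c + 3.64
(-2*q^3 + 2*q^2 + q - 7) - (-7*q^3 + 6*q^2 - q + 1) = 5*q^3 - 4*q^2 + 2*q - 8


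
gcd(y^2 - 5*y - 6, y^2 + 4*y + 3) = y + 1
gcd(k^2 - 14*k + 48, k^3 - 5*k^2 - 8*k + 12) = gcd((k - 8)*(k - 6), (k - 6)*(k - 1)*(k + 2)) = k - 6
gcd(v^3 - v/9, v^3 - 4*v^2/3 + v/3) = v^2 - v/3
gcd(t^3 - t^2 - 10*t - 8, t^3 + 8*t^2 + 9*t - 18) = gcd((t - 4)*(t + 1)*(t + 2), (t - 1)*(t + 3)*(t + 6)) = 1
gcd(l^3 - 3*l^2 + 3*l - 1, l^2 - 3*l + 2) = l - 1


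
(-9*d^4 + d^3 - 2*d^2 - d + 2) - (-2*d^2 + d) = -9*d^4 + d^3 - 2*d + 2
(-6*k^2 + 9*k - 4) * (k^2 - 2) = -6*k^4 + 9*k^3 + 8*k^2 - 18*k + 8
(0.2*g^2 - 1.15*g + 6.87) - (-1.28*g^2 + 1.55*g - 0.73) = 1.48*g^2 - 2.7*g + 7.6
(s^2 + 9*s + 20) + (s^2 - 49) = 2*s^2 + 9*s - 29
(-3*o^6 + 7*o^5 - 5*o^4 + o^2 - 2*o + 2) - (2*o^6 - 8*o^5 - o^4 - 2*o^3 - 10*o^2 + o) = -5*o^6 + 15*o^5 - 4*o^4 + 2*o^3 + 11*o^2 - 3*o + 2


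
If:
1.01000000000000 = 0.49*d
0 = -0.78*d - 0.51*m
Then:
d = 2.06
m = -3.15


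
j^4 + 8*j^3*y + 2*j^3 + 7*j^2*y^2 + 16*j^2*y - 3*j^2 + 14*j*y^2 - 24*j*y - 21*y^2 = (j - 1)*(j + 3)*(j + y)*(j + 7*y)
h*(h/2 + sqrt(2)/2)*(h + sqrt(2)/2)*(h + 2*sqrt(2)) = h^4/2 + 7*sqrt(2)*h^3/4 + 7*h^2/2 + sqrt(2)*h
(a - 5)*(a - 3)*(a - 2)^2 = a^4 - 12*a^3 + 51*a^2 - 92*a + 60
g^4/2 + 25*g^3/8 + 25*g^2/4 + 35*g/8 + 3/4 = (g/2 + 1)*(g + 1/4)*(g + 1)*(g + 3)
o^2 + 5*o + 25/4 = (o + 5/2)^2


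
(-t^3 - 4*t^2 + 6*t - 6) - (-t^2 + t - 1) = -t^3 - 3*t^2 + 5*t - 5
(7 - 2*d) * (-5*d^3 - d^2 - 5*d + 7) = 10*d^4 - 33*d^3 + 3*d^2 - 49*d + 49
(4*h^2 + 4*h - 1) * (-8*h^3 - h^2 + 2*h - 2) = -32*h^5 - 36*h^4 + 12*h^3 + h^2 - 10*h + 2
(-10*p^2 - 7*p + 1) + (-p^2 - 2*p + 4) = -11*p^2 - 9*p + 5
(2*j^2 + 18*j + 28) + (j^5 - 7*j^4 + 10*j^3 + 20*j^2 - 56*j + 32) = j^5 - 7*j^4 + 10*j^3 + 22*j^2 - 38*j + 60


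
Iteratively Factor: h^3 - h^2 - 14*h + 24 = (h - 2)*(h^2 + h - 12) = (h - 3)*(h - 2)*(h + 4)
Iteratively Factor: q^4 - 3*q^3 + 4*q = (q - 2)*(q^3 - q^2 - 2*q) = (q - 2)*(q + 1)*(q^2 - 2*q) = (q - 2)^2*(q + 1)*(q)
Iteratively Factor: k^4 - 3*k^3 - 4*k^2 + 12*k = (k)*(k^3 - 3*k^2 - 4*k + 12) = k*(k - 2)*(k^2 - k - 6) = k*(k - 2)*(k + 2)*(k - 3)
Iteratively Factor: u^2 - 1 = (u - 1)*(u + 1)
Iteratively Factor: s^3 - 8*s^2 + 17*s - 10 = (s - 2)*(s^2 - 6*s + 5) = (s - 5)*(s - 2)*(s - 1)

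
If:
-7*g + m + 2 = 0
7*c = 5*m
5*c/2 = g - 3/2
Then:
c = -85/161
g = 29/161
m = -17/23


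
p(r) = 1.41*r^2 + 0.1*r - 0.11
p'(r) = 2.82*r + 0.1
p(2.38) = 8.11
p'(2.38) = 6.81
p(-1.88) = 4.69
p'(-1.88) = -5.20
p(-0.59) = 0.32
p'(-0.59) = -1.56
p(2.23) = 7.12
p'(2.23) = 6.39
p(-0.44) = 0.12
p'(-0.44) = -1.14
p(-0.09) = -0.11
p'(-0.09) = -0.15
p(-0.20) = -0.07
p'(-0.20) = -0.46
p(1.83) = 4.79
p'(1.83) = 5.26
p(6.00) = 51.25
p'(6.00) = 17.02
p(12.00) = 204.13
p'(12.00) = 33.94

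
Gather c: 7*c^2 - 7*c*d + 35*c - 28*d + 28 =7*c^2 + c*(35 - 7*d) - 28*d + 28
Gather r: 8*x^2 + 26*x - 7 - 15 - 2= 8*x^2 + 26*x - 24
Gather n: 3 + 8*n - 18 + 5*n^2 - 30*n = 5*n^2 - 22*n - 15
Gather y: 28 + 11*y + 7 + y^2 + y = y^2 + 12*y + 35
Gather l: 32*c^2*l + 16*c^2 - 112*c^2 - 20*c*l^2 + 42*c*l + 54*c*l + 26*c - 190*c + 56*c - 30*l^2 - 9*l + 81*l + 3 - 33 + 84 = -96*c^2 - 108*c + l^2*(-20*c - 30) + l*(32*c^2 + 96*c + 72) + 54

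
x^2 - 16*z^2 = (x - 4*z)*(x + 4*z)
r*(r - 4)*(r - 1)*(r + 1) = r^4 - 4*r^3 - r^2 + 4*r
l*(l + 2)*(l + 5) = l^3 + 7*l^2 + 10*l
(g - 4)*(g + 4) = g^2 - 16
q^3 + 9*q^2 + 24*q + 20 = (q + 2)^2*(q + 5)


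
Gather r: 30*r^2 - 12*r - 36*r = 30*r^2 - 48*r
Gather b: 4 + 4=8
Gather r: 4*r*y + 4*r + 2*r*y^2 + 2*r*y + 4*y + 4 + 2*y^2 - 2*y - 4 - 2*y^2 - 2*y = r*(2*y^2 + 6*y + 4)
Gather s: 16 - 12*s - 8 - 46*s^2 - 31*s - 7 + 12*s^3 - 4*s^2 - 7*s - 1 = 12*s^3 - 50*s^2 - 50*s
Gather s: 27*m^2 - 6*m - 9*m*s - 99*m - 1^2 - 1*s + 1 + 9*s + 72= 27*m^2 - 105*m + s*(8 - 9*m) + 72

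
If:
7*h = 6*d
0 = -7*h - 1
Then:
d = -1/6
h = -1/7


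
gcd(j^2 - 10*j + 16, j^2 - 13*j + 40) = j - 8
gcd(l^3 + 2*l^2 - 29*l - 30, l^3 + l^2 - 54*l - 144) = l + 6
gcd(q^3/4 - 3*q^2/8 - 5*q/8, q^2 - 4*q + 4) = 1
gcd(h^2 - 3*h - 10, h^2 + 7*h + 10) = h + 2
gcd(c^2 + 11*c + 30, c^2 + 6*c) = c + 6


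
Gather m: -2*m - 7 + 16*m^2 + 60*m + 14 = 16*m^2 + 58*m + 7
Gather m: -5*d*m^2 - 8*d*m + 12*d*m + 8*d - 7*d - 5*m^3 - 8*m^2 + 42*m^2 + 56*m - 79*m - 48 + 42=d - 5*m^3 + m^2*(34 - 5*d) + m*(4*d - 23) - 6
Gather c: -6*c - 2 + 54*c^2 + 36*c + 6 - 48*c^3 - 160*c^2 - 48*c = -48*c^3 - 106*c^2 - 18*c + 4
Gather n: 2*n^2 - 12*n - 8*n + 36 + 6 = 2*n^2 - 20*n + 42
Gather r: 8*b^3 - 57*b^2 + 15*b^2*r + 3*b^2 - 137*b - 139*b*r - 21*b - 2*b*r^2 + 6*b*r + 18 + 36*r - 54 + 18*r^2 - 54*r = 8*b^3 - 54*b^2 - 158*b + r^2*(18 - 2*b) + r*(15*b^2 - 133*b - 18) - 36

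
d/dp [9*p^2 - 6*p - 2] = 18*p - 6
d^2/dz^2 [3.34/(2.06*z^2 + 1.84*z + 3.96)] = (-28.347248*z^2 - 25.319872*z + 3.34*(4.12*z + 1.84)*(8.24*z + 3.68) - 54.492768)/(2.06*z^2 + 1.84*z + 3.96)^3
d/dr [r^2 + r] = 2*r + 1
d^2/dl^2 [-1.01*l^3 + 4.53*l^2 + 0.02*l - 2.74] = 9.06 - 6.06*l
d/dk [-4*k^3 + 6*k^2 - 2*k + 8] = -12*k^2 + 12*k - 2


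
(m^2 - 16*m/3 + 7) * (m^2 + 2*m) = m^4 - 10*m^3/3 - 11*m^2/3 + 14*m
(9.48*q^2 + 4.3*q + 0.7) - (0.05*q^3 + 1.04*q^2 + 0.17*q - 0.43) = -0.05*q^3 + 8.44*q^2 + 4.13*q + 1.13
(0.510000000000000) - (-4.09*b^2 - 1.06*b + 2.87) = 4.09*b^2 + 1.06*b - 2.36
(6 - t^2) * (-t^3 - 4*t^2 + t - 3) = t^5 + 4*t^4 - 7*t^3 - 21*t^2 + 6*t - 18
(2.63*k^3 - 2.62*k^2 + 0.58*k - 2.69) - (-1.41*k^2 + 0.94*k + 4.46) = 2.63*k^3 - 1.21*k^2 - 0.36*k - 7.15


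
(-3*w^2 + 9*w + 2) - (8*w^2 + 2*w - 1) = -11*w^2 + 7*w + 3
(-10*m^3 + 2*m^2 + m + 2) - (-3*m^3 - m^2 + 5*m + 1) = -7*m^3 + 3*m^2 - 4*m + 1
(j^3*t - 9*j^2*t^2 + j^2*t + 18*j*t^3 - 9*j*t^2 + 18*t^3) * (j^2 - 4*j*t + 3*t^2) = j^5*t - 13*j^4*t^2 + j^4*t + 57*j^3*t^3 - 13*j^3*t^2 - 99*j^2*t^4 + 57*j^2*t^3 + 54*j*t^5 - 99*j*t^4 + 54*t^5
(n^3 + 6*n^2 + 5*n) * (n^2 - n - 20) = n^5 + 5*n^4 - 21*n^3 - 125*n^2 - 100*n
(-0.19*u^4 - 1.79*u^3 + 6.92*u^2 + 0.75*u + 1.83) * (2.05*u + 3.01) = -0.3895*u^5 - 4.2414*u^4 + 8.7981*u^3 + 22.3667*u^2 + 6.009*u + 5.5083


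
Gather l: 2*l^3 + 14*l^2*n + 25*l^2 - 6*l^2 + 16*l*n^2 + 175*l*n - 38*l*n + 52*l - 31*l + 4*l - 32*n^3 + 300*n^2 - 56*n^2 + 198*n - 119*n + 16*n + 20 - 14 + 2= 2*l^3 + l^2*(14*n + 19) + l*(16*n^2 + 137*n + 25) - 32*n^3 + 244*n^2 + 95*n + 8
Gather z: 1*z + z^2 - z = z^2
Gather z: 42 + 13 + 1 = 56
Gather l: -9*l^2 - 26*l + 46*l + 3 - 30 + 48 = -9*l^2 + 20*l + 21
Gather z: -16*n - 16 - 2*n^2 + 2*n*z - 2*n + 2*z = -2*n^2 - 18*n + z*(2*n + 2) - 16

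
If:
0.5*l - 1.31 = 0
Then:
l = 2.62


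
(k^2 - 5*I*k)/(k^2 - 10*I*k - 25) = k/(k - 5*I)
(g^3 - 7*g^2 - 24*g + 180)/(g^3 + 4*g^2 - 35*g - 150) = (g - 6)/(g + 5)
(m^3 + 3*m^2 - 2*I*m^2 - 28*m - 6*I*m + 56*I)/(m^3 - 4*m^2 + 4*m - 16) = (m + 7)/(m + 2*I)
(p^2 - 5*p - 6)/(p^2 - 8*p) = (p^2 - 5*p - 6)/(p*(p - 8))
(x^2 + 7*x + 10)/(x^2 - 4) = (x + 5)/(x - 2)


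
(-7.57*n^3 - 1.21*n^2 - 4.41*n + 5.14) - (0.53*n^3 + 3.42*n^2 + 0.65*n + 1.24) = -8.1*n^3 - 4.63*n^2 - 5.06*n + 3.9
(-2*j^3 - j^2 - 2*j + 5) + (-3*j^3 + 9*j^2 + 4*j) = -5*j^3 + 8*j^2 + 2*j + 5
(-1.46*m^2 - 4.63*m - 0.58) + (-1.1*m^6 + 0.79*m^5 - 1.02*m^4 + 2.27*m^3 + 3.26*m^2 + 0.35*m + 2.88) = -1.1*m^6 + 0.79*m^5 - 1.02*m^4 + 2.27*m^3 + 1.8*m^2 - 4.28*m + 2.3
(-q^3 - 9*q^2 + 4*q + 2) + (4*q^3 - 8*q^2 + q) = 3*q^3 - 17*q^2 + 5*q + 2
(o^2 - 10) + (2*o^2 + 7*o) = 3*o^2 + 7*o - 10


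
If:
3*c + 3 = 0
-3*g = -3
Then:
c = -1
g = 1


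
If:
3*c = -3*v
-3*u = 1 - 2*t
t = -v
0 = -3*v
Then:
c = 0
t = 0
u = -1/3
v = 0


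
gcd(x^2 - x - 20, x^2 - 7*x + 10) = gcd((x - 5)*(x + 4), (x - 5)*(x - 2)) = x - 5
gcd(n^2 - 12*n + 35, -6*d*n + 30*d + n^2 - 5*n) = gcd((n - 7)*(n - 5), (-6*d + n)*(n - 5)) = n - 5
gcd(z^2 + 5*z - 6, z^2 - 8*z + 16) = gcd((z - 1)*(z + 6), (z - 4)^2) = 1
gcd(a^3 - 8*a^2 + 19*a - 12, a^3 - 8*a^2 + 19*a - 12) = a^3 - 8*a^2 + 19*a - 12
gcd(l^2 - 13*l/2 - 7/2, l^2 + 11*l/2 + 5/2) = l + 1/2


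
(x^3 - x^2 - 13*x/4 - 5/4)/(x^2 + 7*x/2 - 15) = (2*x^2 + 3*x + 1)/(2*(x + 6))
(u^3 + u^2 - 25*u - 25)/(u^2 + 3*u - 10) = (u^2 - 4*u - 5)/(u - 2)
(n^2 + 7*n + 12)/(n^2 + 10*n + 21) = (n + 4)/(n + 7)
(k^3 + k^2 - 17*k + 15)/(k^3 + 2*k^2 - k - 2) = (k^2 + 2*k - 15)/(k^2 + 3*k + 2)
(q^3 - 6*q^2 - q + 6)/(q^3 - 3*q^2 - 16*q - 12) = (q - 1)/(q + 2)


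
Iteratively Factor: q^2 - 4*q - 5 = (q + 1)*(q - 5)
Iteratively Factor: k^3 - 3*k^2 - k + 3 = (k - 3)*(k^2 - 1) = (k - 3)*(k - 1)*(k + 1)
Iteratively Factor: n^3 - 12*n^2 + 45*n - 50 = (n - 5)*(n^2 - 7*n + 10) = (n - 5)*(n - 2)*(n - 5)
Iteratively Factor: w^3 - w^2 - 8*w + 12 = (w - 2)*(w^2 + w - 6) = (w - 2)*(w + 3)*(w - 2)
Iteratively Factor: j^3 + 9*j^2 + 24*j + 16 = (j + 4)*(j^2 + 5*j + 4) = (j + 1)*(j + 4)*(j + 4)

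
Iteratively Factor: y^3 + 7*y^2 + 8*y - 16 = (y + 4)*(y^2 + 3*y - 4) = (y + 4)^2*(y - 1)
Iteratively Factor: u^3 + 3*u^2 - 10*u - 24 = (u - 3)*(u^2 + 6*u + 8) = (u - 3)*(u + 4)*(u + 2)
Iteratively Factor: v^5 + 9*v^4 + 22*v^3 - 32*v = (v + 4)*(v^4 + 5*v^3 + 2*v^2 - 8*v) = (v - 1)*(v + 4)*(v^3 + 6*v^2 + 8*v) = (v - 1)*(v + 4)^2*(v^2 + 2*v) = v*(v - 1)*(v + 4)^2*(v + 2)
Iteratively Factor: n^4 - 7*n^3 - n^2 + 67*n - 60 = (n - 5)*(n^3 - 2*n^2 - 11*n + 12) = (n - 5)*(n - 4)*(n^2 + 2*n - 3) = (n - 5)*(n - 4)*(n - 1)*(n + 3)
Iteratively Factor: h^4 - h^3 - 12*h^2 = (h - 4)*(h^3 + 3*h^2) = h*(h - 4)*(h^2 + 3*h) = h^2*(h - 4)*(h + 3)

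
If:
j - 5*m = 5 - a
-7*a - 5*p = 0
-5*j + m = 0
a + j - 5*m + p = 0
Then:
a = 25/7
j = -5/84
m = -25/84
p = -5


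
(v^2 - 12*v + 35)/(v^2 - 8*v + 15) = (v - 7)/(v - 3)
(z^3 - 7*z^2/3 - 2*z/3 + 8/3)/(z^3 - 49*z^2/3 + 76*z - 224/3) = (z^2 - z - 2)/(z^2 - 15*z + 56)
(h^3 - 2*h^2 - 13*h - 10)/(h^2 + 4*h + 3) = (h^2 - 3*h - 10)/(h + 3)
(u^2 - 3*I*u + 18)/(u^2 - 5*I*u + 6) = (u + 3*I)/(u + I)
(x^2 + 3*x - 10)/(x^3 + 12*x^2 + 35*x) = (x - 2)/(x*(x + 7))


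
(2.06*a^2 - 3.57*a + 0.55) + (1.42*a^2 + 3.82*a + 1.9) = 3.48*a^2 + 0.25*a + 2.45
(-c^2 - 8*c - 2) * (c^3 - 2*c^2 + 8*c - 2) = -c^5 - 6*c^4 + 6*c^3 - 58*c^2 + 4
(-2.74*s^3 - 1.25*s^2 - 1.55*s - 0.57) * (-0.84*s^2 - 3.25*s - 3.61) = 2.3016*s^5 + 9.955*s^4 + 15.2559*s^3 + 10.0288*s^2 + 7.448*s + 2.0577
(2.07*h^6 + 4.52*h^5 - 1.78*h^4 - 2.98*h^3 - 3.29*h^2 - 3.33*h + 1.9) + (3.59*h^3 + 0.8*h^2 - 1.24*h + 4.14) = 2.07*h^6 + 4.52*h^5 - 1.78*h^4 + 0.61*h^3 - 2.49*h^2 - 4.57*h + 6.04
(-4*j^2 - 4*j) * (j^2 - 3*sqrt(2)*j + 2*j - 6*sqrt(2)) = -4*j^4 - 12*j^3 + 12*sqrt(2)*j^3 - 8*j^2 + 36*sqrt(2)*j^2 + 24*sqrt(2)*j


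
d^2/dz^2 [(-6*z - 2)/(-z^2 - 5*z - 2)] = 4*((2*z + 5)^2*(3*z + 1) - (9*z + 16)*(z^2 + 5*z + 2))/(z^2 + 5*z + 2)^3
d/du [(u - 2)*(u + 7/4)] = 2*u - 1/4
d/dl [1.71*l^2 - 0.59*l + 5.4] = 3.42*l - 0.59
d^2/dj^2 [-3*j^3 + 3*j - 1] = -18*j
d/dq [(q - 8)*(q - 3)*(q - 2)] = 3*q^2 - 26*q + 46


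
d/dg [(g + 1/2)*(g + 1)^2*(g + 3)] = 4*g^3 + 33*g^2/2 + 19*g + 13/2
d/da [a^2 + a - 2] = 2*a + 1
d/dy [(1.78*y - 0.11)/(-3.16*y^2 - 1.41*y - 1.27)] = (5.6248*y^2 - 0.6952*y - 2.4157)/(9.9856*y^4 + 8.9112*y^3 + 10.0145*y^2 + 3.5814*y + 1.6129)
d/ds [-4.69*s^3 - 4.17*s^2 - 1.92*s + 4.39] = -14.07*s^2 - 8.34*s - 1.92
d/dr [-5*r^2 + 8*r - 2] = 8 - 10*r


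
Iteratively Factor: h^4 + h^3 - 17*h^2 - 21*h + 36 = (h + 3)*(h^3 - 2*h^2 - 11*h + 12) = (h - 4)*(h + 3)*(h^2 + 2*h - 3) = (h - 4)*(h - 1)*(h + 3)*(h + 3)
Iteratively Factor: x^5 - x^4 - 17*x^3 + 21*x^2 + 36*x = (x + 1)*(x^4 - 2*x^3 - 15*x^2 + 36*x) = (x - 3)*(x + 1)*(x^3 + x^2 - 12*x) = (x - 3)^2*(x + 1)*(x^2 + 4*x) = x*(x - 3)^2*(x + 1)*(x + 4)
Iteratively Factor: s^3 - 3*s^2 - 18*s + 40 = (s + 4)*(s^2 - 7*s + 10) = (s - 2)*(s + 4)*(s - 5)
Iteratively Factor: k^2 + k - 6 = (k - 2)*(k + 3)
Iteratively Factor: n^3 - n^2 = (n)*(n^2 - n) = n*(n - 1)*(n)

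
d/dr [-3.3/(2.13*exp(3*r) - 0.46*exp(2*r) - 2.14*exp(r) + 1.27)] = (21.087*exp(2*r) - 3.036*exp(r) - 7.062)*exp(r)/(2.13*exp(3*r) - 0.46*exp(2*r) - 2.14*exp(r) + 1.27)^2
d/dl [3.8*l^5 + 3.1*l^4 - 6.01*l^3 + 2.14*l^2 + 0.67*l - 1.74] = 19.0*l^4 + 12.4*l^3 - 18.03*l^2 + 4.28*l + 0.67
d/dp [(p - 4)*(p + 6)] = 2*p + 2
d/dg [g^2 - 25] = 2*g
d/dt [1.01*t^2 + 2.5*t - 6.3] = 2.02*t + 2.5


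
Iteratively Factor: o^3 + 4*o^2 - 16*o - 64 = (o + 4)*(o^2 - 16) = (o - 4)*(o + 4)*(o + 4)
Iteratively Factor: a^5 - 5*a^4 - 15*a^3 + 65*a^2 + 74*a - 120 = (a + 3)*(a^4 - 8*a^3 + 9*a^2 + 38*a - 40) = (a + 2)*(a + 3)*(a^3 - 10*a^2 + 29*a - 20) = (a - 4)*(a + 2)*(a + 3)*(a^2 - 6*a + 5) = (a - 5)*(a - 4)*(a + 2)*(a + 3)*(a - 1)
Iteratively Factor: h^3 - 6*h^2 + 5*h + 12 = (h - 4)*(h^2 - 2*h - 3) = (h - 4)*(h + 1)*(h - 3)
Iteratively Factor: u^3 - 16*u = (u + 4)*(u^2 - 4*u) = (u - 4)*(u + 4)*(u)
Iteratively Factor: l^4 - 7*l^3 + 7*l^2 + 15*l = (l + 1)*(l^3 - 8*l^2 + 15*l) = (l - 5)*(l + 1)*(l^2 - 3*l) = l*(l - 5)*(l + 1)*(l - 3)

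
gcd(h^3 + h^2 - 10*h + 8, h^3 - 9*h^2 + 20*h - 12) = h^2 - 3*h + 2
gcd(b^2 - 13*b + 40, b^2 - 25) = b - 5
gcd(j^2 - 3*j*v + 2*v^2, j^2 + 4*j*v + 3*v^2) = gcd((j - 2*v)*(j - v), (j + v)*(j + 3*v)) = 1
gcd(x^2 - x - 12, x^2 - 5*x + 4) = x - 4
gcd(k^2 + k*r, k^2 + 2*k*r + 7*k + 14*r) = 1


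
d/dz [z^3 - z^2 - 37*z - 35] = 3*z^2 - 2*z - 37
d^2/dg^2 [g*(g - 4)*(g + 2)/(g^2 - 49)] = 2*(41*g^3 - 294*g^2 + 6027*g - 4802)/(g^6 - 147*g^4 + 7203*g^2 - 117649)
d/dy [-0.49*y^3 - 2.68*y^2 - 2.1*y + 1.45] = -1.47*y^2 - 5.36*y - 2.1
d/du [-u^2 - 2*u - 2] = -2*u - 2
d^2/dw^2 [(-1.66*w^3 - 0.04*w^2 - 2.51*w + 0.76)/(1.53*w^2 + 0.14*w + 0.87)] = (7.105427357601e-15*w^5 + 1.77635683940025e-15*w^4 - 7.380002*w^3 + 9.78084*w^2 + 13.484394*w - 1.442596)/(3.581577*w^6 + 0.983178*w^5 + 6.199713*w^4 + 1.120868*w^3 + 3.525327*w^2 + 0.317898*w + 0.658503)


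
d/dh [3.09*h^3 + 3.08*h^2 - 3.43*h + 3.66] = 9.27*h^2 + 6.16*h - 3.43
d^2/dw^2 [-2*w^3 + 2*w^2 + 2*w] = 4 - 12*w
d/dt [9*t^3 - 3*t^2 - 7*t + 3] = 27*t^2 - 6*t - 7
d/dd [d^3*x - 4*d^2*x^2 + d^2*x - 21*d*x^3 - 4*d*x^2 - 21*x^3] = x*(3*d^2 - 8*d*x + 2*d - 21*x^2 - 4*x)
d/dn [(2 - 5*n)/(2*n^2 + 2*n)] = (5*n^2 - 4*n - 2)/(2*n^2*(n^2 + 2*n + 1))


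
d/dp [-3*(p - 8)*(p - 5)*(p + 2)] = -9*p^2 + 66*p - 42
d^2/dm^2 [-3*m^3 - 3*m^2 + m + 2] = -18*m - 6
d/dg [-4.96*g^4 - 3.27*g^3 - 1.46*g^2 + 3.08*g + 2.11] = -19.84*g^3 - 9.81*g^2 - 2.92*g + 3.08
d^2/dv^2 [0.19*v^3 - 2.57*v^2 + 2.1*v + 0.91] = 1.14*v - 5.14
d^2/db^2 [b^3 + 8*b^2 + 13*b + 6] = 6*b + 16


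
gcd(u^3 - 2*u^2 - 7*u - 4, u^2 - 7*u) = 1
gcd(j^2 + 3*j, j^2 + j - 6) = j + 3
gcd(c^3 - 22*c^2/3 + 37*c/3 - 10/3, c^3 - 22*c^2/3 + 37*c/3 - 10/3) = c^3 - 22*c^2/3 + 37*c/3 - 10/3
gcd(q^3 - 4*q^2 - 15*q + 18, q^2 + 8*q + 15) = q + 3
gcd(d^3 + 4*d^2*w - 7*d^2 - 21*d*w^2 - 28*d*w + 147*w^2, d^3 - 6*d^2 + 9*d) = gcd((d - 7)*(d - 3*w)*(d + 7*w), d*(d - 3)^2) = 1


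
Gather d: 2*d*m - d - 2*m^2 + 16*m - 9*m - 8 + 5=d*(2*m - 1) - 2*m^2 + 7*m - 3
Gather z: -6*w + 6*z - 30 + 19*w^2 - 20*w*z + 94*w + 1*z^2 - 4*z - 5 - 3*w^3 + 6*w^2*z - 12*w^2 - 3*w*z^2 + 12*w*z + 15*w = -3*w^3 + 7*w^2 + 103*w + z^2*(1 - 3*w) + z*(6*w^2 - 8*w + 2) - 35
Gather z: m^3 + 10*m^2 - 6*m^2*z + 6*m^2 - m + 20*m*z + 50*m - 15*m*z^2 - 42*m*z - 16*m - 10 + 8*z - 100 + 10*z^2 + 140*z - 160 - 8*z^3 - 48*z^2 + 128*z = m^3 + 16*m^2 + 33*m - 8*z^3 + z^2*(-15*m - 38) + z*(-6*m^2 - 22*m + 276) - 270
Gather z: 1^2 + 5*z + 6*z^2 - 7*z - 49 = 6*z^2 - 2*z - 48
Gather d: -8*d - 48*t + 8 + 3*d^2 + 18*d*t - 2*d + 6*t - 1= 3*d^2 + d*(18*t - 10) - 42*t + 7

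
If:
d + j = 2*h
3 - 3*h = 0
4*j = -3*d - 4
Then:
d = 12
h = 1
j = -10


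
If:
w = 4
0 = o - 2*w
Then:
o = 8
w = 4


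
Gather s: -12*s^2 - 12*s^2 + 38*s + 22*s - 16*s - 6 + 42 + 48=-24*s^2 + 44*s + 84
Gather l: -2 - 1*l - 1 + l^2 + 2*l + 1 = l^2 + l - 2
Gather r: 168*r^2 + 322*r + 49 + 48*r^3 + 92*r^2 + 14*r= 48*r^3 + 260*r^2 + 336*r + 49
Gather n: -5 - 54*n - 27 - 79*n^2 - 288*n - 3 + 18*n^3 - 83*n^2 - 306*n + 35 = 18*n^3 - 162*n^2 - 648*n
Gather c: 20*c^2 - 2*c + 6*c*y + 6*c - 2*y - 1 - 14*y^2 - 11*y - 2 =20*c^2 + c*(6*y + 4) - 14*y^2 - 13*y - 3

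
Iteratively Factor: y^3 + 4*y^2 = (y)*(y^2 + 4*y) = y^2*(y + 4)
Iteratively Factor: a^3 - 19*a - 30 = (a + 2)*(a^2 - 2*a - 15) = (a - 5)*(a + 2)*(a + 3)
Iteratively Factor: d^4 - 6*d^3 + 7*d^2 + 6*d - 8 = (d + 1)*(d^3 - 7*d^2 + 14*d - 8) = (d - 2)*(d + 1)*(d^2 - 5*d + 4) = (d - 4)*(d - 2)*(d + 1)*(d - 1)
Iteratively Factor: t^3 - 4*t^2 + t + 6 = (t - 2)*(t^2 - 2*t - 3) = (t - 3)*(t - 2)*(t + 1)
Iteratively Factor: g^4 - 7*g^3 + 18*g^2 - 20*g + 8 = (g - 2)*(g^3 - 5*g^2 + 8*g - 4) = (g - 2)*(g - 1)*(g^2 - 4*g + 4) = (g - 2)^2*(g - 1)*(g - 2)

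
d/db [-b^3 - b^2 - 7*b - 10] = -3*b^2 - 2*b - 7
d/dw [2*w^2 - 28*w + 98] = 4*w - 28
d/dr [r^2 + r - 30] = 2*r + 1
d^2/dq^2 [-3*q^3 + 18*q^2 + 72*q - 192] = 36 - 18*q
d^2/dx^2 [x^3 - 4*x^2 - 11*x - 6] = 6*x - 8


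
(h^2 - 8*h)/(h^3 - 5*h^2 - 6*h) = (8 - h)/(-h^2 + 5*h + 6)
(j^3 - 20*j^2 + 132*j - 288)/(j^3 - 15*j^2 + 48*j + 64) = (j^2 - 12*j + 36)/(j^2 - 7*j - 8)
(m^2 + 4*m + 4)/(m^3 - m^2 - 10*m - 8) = (m + 2)/(m^2 - 3*m - 4)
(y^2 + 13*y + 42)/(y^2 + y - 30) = (y + 7)/(y - 5)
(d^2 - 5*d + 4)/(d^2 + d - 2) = (d - 4)/(d + 2)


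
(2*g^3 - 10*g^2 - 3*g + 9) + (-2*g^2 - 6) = 2*g^3 - 12*g^2 - 3*g + 3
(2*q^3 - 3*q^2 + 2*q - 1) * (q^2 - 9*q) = 2*q^5 - 21*q^4 + 29*q^3 - 19*q^2 + 9*q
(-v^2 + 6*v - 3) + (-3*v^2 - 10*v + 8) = -4*v^2 - 4*v + 5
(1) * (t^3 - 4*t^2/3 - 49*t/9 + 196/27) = t^3 - 4*t^2/3 - 49*t/9 + 196/27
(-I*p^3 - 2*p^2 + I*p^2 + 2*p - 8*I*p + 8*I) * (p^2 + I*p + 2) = -I*p^5 - p^4 + I*p^4 + p^3 - 12*I*p^3 + 4*p^2 + 12*I*p^2 - 4*p - 16*I*p + 16*I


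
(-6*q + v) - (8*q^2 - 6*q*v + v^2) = -8*q^2 + 6*q*v - 6*q - v^2 + v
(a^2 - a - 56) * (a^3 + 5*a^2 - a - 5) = a^5 + 4*a^4 - 62*a^3 - 284*a^2 + 61*a + 280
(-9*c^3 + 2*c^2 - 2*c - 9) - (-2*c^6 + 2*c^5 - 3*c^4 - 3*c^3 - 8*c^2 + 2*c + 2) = 2*c^6 - 2*c^5 + 3*c^4 - 6*c^3 + 10*c^2 - 4*c - 11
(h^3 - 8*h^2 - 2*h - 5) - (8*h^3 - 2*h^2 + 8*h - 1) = -7*h^3 - 6*h^2 - 10*h - 4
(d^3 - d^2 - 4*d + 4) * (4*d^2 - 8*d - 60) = 4*d^5 - 12*d^4 - 68*d^3 + 108*d^2 + 208*d - 240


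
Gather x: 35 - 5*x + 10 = 45 - 5*x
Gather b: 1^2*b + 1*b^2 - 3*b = b^2 - 2*b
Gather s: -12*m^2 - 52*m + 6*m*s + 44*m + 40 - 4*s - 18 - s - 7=-12*m^2 - 8*m + s*(6*m - 5) + 15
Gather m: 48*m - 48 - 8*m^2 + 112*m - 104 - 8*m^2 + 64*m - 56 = -16*m^2 + 224*m - 208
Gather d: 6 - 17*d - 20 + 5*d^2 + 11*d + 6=5*d^2 - 6*d - 8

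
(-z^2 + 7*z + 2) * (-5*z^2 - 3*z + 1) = 5*z^4 - 32*z^3 - 32*z^2 + z + 2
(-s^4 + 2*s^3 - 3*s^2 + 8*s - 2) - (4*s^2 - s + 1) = -s^4 + 2*s^3 - 7*s^2 + 9*s - 3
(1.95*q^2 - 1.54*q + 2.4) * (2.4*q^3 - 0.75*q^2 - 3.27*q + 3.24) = 4.68*q^5 - 5.1585*q^4 + 0.5385*q^3 + 9.5538*q^2 - 12.8376*q + 7.776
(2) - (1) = 1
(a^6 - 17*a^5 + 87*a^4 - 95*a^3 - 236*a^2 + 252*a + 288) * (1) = a^6 - 17*a^5 + 87*a^4 - 95*a^3 - 236*a^2 + 252*a + 288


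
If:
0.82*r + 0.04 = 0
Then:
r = -0.05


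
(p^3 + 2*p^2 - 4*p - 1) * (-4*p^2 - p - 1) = -4*p^5 - 9*p^4 + 13*p^3 + 6*p^2 + 5*p + 1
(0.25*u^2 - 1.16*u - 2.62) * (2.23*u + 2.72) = 0.5575*u^3 - 1.9068*u^2 - 8.9978*u - 7.1264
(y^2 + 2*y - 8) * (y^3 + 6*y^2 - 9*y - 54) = y^5 + 8*y^4 - 5*y^3 - 120*y^2 - 36*y + 432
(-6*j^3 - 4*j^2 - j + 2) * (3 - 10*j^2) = 60*j^5 + 40*j^4 - 8*j^3 - 32*j^2 - 3*j + 6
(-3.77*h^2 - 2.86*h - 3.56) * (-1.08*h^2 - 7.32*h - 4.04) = 4.0716*h^4 + 30.6852*h^3 + 40.0108*h^2 + 37.6136*h + 14.3824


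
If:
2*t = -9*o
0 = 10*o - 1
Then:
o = 1/10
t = -9/20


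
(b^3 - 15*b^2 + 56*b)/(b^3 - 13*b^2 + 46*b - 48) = b*(b - 7)/(b^2 - 5*b + 6)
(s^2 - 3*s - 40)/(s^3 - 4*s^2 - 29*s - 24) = (s + 5)/(s^2 + 4*s + 3)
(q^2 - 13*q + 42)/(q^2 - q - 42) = (q - 6)/(q + 6)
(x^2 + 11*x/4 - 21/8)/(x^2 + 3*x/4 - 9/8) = (2*x + 7)/(2*x + 3)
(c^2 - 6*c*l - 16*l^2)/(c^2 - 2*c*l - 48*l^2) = (c + 2*l)/(c + 6*l)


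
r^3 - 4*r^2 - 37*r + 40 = (r - 8)*(r - 1)*(r + 5)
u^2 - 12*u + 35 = (u - 7)*(u - 5)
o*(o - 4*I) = o^2 - 4*I*o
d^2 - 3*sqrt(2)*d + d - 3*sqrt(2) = (d + 1)*(d - 3*sqrt(2))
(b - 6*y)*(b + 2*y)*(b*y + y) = b^3*y - 4*b^2*y^2 + b^2*y - 12*b*y^3 - 4*b*y^2 - 12*y^3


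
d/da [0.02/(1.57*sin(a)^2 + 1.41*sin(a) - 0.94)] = -(0.0628*sin(a) + 0.0282)*cos(a)/(1.57*sin(a)^2 + 1.41*sin(a) - 0.94)^2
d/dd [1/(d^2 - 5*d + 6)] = (5 - 2*d)/(d^2 - 5*d + 6)^2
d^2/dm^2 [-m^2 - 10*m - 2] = -2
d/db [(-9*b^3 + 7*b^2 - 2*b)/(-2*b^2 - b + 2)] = (18*b^4 + 18*b^3 - 65*b^2 + 28*b - 4)/(4*b^4 + 4*b^3 - 7*b^2 - 4*b + 4)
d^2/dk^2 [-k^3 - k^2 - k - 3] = -6*k - 2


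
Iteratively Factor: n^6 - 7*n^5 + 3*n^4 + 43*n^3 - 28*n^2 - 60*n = (n + 1)*(n^5 - 8*n^4 + 11*n^3 + 32*n^2 - 60*n) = (n + 1)*(n + 2)*(n^4 - 10*n^3 + 31*n^2 - 30*n) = (n - 2)*(n + 1)*(n + 2)*(n^3 - 8*n^2 + 15*n) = (n - 3)*(n - 2)*(n + 1)*(n + 2)*(n^2 - 5*n) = n*(n - 3)*(n - 2)*(n + 1)*(n + 2)*(n - 5)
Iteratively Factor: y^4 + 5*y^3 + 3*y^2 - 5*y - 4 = (y + 4)*(y^3 + y^2 - y - 1) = (y - 1)*(y + 4)*(y^2 + 2*y + 1) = (y - 1)*(y + 1)*(y + 4)*(y + 1)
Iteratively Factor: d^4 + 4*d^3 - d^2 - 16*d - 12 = (d - 2)*(d^3 + 6*d^2 + 11*d + 6) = (d - 2)*(d + 2)*(d^2 + 4*d + 3) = (d - 2)*(d + 2)*(d + 3)*(d + 1)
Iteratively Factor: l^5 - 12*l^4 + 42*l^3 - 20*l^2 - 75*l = (l + 1)*(l^4 - 13*l^3 + 55*l^2 - 75*l) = (l - 5)*(l + 1)*(l^3 - 8*l^2 + 15*l) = (l - 5)^2*(l + 1)*(l^2 - 3*l) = l*(l - 5)^2*(l + 1)*(l - 3)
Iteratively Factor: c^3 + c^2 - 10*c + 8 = (c - 1)*(c^2 + 2*c - 8) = (c - 2)*(c - 1)*(c + 4)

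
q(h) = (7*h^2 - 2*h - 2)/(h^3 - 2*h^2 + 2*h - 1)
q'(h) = (14*h - 2)/(h^3 - 2*h^2 + 2*h - 1) + (-3*h^2 + 4*h - 2)*(7*h^2 - 2*h - 2)/(h^3 - 2*h^2 + 2*h - 1)^2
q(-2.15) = -1.42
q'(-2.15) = -0.10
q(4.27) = 2.39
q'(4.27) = -0.76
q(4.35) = 2.33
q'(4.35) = -0.72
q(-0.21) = 0.84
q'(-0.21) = 4.90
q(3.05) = 3.84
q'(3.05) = -1.83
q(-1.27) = -1.34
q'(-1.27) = 0.43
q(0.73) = -1.25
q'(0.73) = -41.82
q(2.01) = 7.27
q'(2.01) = -5.91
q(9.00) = 0.94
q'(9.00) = -0.12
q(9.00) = 0.94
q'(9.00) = -0.12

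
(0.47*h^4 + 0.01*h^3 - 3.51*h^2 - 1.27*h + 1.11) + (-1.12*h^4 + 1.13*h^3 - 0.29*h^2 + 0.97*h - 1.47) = -0.65*h^4 + 1.14*h^3 - 3.8*h^2 - 0.3*h - 0.36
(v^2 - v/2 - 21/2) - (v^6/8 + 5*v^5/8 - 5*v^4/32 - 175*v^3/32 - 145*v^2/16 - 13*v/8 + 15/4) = -v^6/8 - 5*v^5/8 + 5*v^4/32 + 175*v^3/32 + 161*v^2/16 + 9*v/8 - 57/4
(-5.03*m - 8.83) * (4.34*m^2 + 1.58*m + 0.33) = -21.8302*m^3 - 46.2696*m^2 - 15.6113*m - 2.9139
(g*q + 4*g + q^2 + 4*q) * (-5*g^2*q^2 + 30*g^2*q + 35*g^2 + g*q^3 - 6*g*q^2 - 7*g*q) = -5*g^3*q^3 + 10*g^3*q^2 + 155*g^3*q + 140*g^3 - 4*g^2*q^4 + 8*g^2*q^3 + 124*g^2*q^2 + 112*g^2*q + g*q^5 - 2*g*q^4 - 31*g*q^3 - 28*g*q^2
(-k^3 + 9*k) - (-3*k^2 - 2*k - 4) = -k^3 + 3*k^2 + 11*k + 4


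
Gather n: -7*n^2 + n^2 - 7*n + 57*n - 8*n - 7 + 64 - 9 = -6*n^2 + 42*n + 48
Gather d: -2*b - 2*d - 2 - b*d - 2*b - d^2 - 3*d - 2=-4*b - d^2 + d*(-b - 5) - 4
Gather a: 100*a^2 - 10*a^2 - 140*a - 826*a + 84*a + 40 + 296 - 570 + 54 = 90*a^2 - 882*a - 180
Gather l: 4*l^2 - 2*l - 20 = 4*l^2 - 2*l - 20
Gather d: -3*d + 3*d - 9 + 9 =0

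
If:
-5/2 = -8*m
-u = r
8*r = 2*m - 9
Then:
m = 5/16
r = -67/64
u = 67/64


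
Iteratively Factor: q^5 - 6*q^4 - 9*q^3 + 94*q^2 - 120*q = (q + 4)*(q^4 - 10*q^3 + 31*q^2 - 30*q) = (q - 5)*(q + 4)*(q^3 - 5*q^2 + 6*q) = q*(q - 5)*(q + 4)*(q^2 - 5*q + 6) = q*(q - 5)*(q - 3)*(q + 4)*(q - 2)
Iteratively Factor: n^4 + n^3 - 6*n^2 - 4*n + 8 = (n - 1)*(n^3 + 2*n^2 - 4*n - 8) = (n - 1)*(n + 2)*(n^2 - 4) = (n - 1)*(n + 2)^2*(n - 2)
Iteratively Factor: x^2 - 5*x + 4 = (x - 4)*(x - 1)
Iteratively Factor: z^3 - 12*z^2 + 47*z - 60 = (z - 4)*(z^2 - 8*z + 15) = (z - 5)*(z - 4)*(z - 3)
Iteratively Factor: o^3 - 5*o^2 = (o)*(o^2 - 5*o) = o^2*(o - 5)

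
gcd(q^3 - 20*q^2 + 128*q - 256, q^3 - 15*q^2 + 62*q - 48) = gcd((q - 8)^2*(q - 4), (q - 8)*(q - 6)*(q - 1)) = q - 8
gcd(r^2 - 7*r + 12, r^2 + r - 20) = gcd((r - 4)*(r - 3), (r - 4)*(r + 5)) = r - 4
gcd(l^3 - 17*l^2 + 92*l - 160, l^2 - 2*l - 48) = l - 8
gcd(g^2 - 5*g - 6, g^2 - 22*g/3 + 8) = g - 6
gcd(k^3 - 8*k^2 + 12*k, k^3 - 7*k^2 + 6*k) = k^2 - 6*k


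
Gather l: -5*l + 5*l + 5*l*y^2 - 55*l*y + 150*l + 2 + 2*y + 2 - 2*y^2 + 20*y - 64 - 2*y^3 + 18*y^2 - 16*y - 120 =l*(5*y^2 - 55*y + 150) - 2*y^3 + 16*y^2 + 6*y - 180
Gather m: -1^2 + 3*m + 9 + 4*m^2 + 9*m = 4*m^2 + 12*m + 8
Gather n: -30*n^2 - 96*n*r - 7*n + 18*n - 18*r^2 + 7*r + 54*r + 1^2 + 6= -30*n^2 + n*(11 - 96*r) - 18*r^2 + 61*r + 7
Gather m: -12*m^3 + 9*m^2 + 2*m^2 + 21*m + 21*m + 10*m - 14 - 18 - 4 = -12*m^3 + 11*m^2 + 52*m - 36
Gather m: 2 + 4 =6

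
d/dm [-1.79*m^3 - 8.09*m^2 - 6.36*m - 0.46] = -5.37*m^2 - 16.18*m - 6.36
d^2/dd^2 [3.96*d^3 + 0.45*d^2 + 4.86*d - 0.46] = 23.76*d + 0.9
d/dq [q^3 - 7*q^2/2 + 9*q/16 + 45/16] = 3*q^2 - 7*q + 9/16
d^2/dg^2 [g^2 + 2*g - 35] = 2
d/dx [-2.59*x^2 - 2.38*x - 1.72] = -5.18*x - 2.38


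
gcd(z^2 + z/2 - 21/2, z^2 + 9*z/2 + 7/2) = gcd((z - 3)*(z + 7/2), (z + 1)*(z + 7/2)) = z + 7/2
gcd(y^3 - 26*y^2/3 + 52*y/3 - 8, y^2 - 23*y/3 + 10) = y - 6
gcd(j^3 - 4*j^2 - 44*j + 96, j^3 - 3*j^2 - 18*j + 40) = j - 2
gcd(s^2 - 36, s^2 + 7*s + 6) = s + 6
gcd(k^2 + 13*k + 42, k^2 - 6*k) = 1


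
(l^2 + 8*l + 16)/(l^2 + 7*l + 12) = (l + 4)/(l + 3)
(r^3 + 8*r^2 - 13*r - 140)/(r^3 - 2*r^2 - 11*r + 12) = (r^2 + 12*r + 35)/(r^2 + 2*r - 3)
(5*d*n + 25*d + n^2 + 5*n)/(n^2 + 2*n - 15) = (5*d + n)/(n - 3)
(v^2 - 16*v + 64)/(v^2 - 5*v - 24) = (v - 8)/(v + 3)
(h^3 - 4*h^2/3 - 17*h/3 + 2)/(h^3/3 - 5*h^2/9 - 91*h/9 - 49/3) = 3*(-3*h^3 + 4*h^2 + 17*h - 6)/(-3*h^3 + 5*h^2 + 91*h + 147)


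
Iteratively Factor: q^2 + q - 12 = (q - 3)*(q + 4)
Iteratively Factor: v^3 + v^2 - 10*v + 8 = (v - 1)*(v^2 + 2*v - 8) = (v - 1)*(v + 4)*(v - 2)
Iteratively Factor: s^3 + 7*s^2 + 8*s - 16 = (s + 4)*(s^2 + 3*s - 4) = (s + 4)^2*(s - 1)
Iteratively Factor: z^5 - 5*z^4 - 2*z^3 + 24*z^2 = (z + 2)*(z^4 - 7*z^3 + 12*z^2) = (z - 4)*(z + 2)*(z^3 - 3*z^2) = z*(z - 4)*(z + 2)*(z^2 - 3*z) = z*(z - 4)*(z - 3)*(z + 2)*(z)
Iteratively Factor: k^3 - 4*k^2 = (k - 4)*(k^2) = k*(k - 4)*(k)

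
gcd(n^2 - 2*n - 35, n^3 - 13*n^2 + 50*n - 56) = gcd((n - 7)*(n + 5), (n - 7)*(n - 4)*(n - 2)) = n - 7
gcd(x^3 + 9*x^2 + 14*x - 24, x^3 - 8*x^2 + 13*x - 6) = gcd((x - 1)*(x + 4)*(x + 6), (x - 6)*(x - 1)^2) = x - 1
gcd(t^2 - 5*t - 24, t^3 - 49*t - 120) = t^2 - 5*t - 24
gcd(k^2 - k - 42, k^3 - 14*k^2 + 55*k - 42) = k - 7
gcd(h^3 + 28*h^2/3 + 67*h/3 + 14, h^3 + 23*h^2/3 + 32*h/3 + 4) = h^2 + 7*h + 6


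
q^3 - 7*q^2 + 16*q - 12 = (q - 3)*(q - 2)^2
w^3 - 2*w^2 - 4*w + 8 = (w - 2)^2*(w + 2)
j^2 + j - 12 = (j - 3)*(j + 4)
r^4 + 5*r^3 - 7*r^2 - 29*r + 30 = (r - 2)*(r - 1)*(r + 3)*(r + 5)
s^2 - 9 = (s - 3)*(s + 3)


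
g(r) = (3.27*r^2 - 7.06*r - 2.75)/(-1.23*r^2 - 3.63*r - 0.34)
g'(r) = (2.46*r + 3.63)*(3.27*r^2 - 7.06*r - 2.75)/(-1.23*r^2 - 3.63*r - 0.34)^2 + (6.54*r - 7.06)/(-1.23*r^2 - 3.63*r - 0.34)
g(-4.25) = -12.11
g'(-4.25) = -6.70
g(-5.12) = -8.51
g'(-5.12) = -2.55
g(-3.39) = -27.08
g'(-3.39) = -45.32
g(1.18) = 1.03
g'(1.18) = -1.17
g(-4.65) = -10.02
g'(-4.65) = -4.06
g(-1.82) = 9.55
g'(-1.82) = -12.34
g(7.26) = -1.29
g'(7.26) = -0.14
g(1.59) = 0.62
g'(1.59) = -0.87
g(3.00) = -0.25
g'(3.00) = -0.44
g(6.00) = -1.09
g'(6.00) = -0.18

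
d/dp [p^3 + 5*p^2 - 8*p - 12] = 3*p^2 + 10*p - 8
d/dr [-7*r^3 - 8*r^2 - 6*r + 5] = -21*r^2 - 16*r - 6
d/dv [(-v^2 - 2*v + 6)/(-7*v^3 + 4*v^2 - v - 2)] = (-7*v^4 - 28*v^3 + 135*v^2 - 44*v + 10)/(49*v^6 - 56*v^5 + 30*v^4 + 20*v^3 - 15*v^2 + 4*v + 4)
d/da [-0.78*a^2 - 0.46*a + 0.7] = -1.56*a - 0.46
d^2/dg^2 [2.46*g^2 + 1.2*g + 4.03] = 4.92000000000000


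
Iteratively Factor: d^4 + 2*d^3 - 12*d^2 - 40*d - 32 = (d + 2)*(d^3 - 12*d - 16) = (d + 2)^2*(d^2 - 2*d - 8) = (d + 2)^3*(d - 4)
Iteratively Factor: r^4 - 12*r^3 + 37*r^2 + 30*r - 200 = (r - 5)*(r^3 - 7*r^2 + 2*r + 40) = (r - 5)*(r - 4)*(r^2 - 3*r - 10) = (r - 5)^2*(r - 4)*(r + 2)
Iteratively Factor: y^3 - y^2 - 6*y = (y - 3)*(y^2 + 2*y) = y*(y - 3)*(y + 2)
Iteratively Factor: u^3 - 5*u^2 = (u)*(u^2 - 5*u) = u*(u - 5)*(u)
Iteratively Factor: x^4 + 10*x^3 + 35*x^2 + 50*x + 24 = (x + 3)*(x^3 + 7*x^2 + 14*x + 8) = (x + 2)*(x + 3)*(x^2 + 5*x + 4) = (x + 2)*(x + 3)*(x + 4)*(x + 1)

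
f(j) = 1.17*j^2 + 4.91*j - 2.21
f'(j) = 2.34*j + 4.91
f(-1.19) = -6.40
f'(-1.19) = 2.13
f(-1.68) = -7.16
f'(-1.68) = 0.98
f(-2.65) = -7.01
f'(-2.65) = -1.29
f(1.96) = 11.91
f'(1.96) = 9.50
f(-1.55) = -7.01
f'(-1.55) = 1.28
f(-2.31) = -7.31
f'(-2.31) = -0.50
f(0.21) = -1.13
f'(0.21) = 5.40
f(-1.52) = -6.97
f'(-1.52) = 1.35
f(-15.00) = 187.39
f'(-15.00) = -30.19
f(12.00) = 225.19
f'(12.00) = 32.99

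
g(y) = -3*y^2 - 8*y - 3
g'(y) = -6*y - 8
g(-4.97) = -37.34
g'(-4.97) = 21.82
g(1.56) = -22.78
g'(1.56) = -17.36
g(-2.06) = 0.75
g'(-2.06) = 4.36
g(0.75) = -10.69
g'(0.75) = -12.50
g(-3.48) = -11.49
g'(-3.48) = 12.88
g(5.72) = -146.92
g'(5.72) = -42.32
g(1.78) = -26.75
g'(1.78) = -18.68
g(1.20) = -16.92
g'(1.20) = -15.20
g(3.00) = -54.00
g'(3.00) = -26.00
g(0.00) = -3.00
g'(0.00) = -8.00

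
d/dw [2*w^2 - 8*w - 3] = 4*w - 8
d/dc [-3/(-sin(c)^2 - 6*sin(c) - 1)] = -6*(sin(c) + 3)*cos(c)/(sin(c)^2 + 6*sin(c) + 1)^2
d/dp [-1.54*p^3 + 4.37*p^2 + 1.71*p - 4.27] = -4.62*p^2 + 8.74*p + 1.71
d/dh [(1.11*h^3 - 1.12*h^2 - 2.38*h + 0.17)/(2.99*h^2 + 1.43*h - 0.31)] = (3.3189*h^4 + 3.1746*h^3 + 4.4823*h^2 - 0.3222*h + 0.4947)/(8.9401*h^4 + 8.5514*h^3 + 0.1911*h^2 - 0.8866*h + 0.0961)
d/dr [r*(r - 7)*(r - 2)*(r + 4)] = 4*r^3 - 15*r^2 - 44*r + 56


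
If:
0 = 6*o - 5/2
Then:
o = 5/12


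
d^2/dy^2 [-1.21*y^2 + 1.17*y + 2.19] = -2.42000000000000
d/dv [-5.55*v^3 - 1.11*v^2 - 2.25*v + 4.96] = -16.65*v^2 - 2.22*v - 2.25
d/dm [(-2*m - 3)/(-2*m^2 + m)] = (-4*m^2 - 12*m + 3)/(m^2*(4*m^2 - 4*m + 1))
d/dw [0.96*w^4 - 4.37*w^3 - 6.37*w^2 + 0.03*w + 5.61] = 3.84*w^3 - 13.11*w^2 - 12.74*w + 0.03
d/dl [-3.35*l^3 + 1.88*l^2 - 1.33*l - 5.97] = -10.05*l^2 + 3.76*l - 1.33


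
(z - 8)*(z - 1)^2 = z^3 - 10*z^2 + 17*z - 8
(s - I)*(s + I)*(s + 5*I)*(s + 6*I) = s^4 + 11*I*s^3 - 29*s^2 + 11*I*s - 30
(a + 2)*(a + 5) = a^2 + 7*a + 10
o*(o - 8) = o^2 - 8*o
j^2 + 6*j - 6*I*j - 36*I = (j + 6)*(j - 6*I)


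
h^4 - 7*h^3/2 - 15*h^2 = h^2*(h - 6)*(h + 5/2)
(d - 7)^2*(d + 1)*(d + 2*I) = d^4 - 13*d^3 + 2*I*d^3 + 35*d^2 - 26*I*d^2 + 49*d + 70*I*d + 98*I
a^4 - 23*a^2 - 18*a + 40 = (a - 5)*(a - 1)*(a + 2)*(a + 4)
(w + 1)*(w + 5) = w^2 + 6*w + 5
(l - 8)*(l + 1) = l^2 - 7*l - 8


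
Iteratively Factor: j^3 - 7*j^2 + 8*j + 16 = (j - 4)*(j^2 - 3*j - 4) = (j - 4)*(j + 1)*(j - 4)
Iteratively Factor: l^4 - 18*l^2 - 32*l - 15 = (l + 1)*(l^3 - l^2 - 17*l - 15) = (l + 1)^2*(l^2 - 2*l - 15) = (l - 5)*(l + 1)^2*(l + 3)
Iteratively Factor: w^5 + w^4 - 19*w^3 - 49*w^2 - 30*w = (w)*(w^4 + w^3 - 19*w^2 - 49*w - 30) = w*(w + 2)*(w^3 - w^2 - 17*w - 15) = w*(w + 1)*(w + 2)*(w^2 - 2*w - 15) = w*(w - 5)*(w + 1)*(w + 2)*(w + 3)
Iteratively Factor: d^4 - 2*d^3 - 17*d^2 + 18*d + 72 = (d - 4)*(d^3 + 2*d^2 - 9*d - 18) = (d - 4)*(d + 2)*(d^2 - 9) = (d - 4)*(d - 3)*(d + 2)*(d + 3)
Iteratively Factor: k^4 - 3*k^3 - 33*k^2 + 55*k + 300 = (k - 5)*(k^3 + 2*k^2 - 23*k - 60) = (k - 5)*(k + 3)*(k^2 - k - 20) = (k - 5)^2*(k + 3)*(k + 4)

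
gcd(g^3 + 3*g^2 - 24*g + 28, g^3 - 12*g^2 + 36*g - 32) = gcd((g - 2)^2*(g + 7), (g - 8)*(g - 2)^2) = g^2 - 4*g + 4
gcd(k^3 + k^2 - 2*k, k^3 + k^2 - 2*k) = k^3 + k^2 - 2*k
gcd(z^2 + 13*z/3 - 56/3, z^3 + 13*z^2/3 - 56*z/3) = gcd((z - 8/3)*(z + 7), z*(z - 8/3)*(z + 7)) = z^2 + 13*z/3 - 56/3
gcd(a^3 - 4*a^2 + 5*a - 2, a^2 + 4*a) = 1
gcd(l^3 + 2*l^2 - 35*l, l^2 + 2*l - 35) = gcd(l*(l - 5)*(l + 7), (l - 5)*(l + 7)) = l^2 + 2*l - 35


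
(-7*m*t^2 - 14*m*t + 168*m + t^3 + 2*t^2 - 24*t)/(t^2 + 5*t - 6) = (-7*m*t + 28*m + t^2 - 4*t)/(t - 1)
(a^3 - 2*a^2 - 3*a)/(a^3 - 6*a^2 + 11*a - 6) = a*(a + 1)/(a^2 - 3*a + 2)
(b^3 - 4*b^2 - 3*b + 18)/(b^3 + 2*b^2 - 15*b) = (b^2 - b - 6)/(b*(b + 5))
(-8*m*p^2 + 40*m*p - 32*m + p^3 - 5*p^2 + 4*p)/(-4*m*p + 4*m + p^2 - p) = (-8*m*p + 32*m + p^2 - 4*p)/(-4*m + p)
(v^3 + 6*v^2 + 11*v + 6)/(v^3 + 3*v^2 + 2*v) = (v + 3)/v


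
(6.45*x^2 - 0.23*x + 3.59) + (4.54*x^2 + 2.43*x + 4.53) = 10.99*x^2 + 2.2*x + 8.12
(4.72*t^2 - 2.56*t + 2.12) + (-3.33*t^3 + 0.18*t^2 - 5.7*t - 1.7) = -3.33*t^3 + 4.9*t^2 - 8.26*t + 0.42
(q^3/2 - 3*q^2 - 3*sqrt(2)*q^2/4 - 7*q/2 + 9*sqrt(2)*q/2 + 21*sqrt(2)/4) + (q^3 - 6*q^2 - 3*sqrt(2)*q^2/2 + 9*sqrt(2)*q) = 3*q^3/2 - 9*q^2 - 9*sqrt(2)*q^2/4 - 7*q/2 + 27*sqrt(2)*q/2 + 21*sqrt(2)/4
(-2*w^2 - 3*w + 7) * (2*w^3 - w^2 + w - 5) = -4*w^5 - 4*w^4 + 15*w^3 + 22*w - 35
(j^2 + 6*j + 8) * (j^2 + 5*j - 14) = j^4 + 11*j^3 + 24*j^2 - 44*j - 112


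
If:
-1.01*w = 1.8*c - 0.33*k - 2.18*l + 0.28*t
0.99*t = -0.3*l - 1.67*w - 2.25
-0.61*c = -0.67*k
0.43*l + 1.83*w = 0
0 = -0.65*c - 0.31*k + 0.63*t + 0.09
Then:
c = -1.52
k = -1.38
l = -1.22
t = -2.39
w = 0.29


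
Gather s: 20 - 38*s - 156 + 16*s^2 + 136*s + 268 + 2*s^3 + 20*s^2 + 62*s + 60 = 2*s^3 + 36*s^2 + 160*s + 192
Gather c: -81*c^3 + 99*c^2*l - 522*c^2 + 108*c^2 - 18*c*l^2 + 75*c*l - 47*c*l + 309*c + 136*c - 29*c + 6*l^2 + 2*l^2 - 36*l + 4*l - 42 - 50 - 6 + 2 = -81*c^3 + c^2*(99*l - 414) + c*(-18*l^2 + 28*l + 416) + 8*l^2 - 32*l - 96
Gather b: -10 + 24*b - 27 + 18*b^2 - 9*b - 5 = 18*b^2 + 15*b - 42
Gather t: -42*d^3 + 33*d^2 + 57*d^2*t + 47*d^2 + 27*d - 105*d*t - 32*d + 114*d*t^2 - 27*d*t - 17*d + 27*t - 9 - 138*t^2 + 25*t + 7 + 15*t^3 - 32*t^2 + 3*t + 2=-42*d^3 + 80*d^2 - 22*d + 15*t^3 + t^2*(114*d - 170) + t*(57*d^2 - 132*d + 55)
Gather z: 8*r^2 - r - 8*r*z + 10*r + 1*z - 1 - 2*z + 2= 8*r^2 + 9*r + z*(-8*r - 1) + 1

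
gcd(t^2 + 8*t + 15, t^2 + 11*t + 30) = t + 5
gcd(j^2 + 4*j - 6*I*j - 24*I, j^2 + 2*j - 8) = j + 4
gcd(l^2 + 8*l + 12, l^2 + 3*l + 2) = l + 2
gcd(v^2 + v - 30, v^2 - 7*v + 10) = v - 5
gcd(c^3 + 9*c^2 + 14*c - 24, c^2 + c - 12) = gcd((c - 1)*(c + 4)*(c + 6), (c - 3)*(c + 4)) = c + 4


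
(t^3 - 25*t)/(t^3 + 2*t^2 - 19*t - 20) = t*(t - 5)/(t^2 - 3*t - 4)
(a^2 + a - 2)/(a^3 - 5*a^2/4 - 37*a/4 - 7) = 4*(-a^2 - a + 2)/(-4*a^3 + 5*a^2 + 37*a + 28)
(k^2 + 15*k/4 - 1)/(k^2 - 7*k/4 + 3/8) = 2*(k + 4)/(2*k - 3)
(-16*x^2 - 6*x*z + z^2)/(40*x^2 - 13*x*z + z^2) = (-2*x - z)/(5*x - z)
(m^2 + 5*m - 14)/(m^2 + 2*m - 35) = (m - 2)/(m - 5)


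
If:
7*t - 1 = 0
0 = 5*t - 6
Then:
No Solution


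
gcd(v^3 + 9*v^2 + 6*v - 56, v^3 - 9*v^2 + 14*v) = v - 2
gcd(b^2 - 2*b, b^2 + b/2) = b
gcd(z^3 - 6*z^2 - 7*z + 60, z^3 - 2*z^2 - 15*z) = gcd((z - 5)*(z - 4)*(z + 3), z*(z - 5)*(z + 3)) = z^2 - 2*z - 15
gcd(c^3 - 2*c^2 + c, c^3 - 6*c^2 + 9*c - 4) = c^2 - 2*c + 1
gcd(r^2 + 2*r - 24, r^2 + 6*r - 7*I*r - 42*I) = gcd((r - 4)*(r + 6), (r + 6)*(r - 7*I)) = r + 6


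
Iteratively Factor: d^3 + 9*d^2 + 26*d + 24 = (d + 2)*(d^2 + 7*d + 12) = (d + 2)*(d + 4)*(d + 3)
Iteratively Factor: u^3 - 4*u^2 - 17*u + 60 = (u + 4)*(u^2 - 8*u + 15) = (u - 3)*(u + 4)*(u - 5)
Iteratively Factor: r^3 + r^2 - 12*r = (r - 3)*(r^2 + 4*r) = r*(r - 3)*(r + 4)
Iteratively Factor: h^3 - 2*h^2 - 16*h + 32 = (h - 4)*(h^2 + 2*h - 8) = (h - 4)*(h - 2)*(h + 4)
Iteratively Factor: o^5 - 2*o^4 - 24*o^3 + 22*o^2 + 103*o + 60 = (o + 1)*(o^4 - 3*o^3 - 21*o^2 + 43*o + 60) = (o + 1)*(o + 4)*(o^3 - 7*o^2 + 7*o + 15) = (o - 3)*(o + 1)*(o + 4)*(o^2 - 4*o - 5) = (o - 3)*(o + 1)^2*(o + 4)*(o - 5)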